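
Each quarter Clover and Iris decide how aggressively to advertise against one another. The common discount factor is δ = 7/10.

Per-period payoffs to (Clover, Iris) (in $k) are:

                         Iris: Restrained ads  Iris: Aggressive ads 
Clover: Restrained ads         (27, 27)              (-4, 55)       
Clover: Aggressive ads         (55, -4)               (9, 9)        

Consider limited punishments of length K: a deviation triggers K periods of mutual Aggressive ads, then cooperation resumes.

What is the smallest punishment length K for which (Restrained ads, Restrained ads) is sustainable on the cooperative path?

IC: δ(1−δ^K)/(1−δ) ≥ (55−27)/(27−9) = 14/9.
With δ = 7/10: need 1 − δ^K ≥ 14/9·(1−7/10)/(7/10), i.e. δ^K ≤ 0.3333.
Since (7/10)^3 = 0.3430 and (7/10)^4 = 0.2401, the smallest such K is 4.

4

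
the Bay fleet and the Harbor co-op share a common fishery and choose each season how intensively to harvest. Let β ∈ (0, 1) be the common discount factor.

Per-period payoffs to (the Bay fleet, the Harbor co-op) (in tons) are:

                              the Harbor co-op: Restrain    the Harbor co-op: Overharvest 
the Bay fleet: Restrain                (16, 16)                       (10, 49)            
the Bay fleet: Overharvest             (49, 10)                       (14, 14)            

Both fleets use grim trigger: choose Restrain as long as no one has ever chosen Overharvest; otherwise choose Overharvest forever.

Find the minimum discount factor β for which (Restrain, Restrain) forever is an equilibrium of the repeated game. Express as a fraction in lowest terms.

33/35

Cooperation forever yields 16 each period: 16/(1−β).
Deviating yields 49 once, then 14 forever: 49 + 14β/(1−β).
No profitable deviation requires 16/(1−β) ≥ 49 + 14β/(1−β).
Multiplying by (1−β): 16 ≥ 49(1−β) + 14β = 49 − 35β.
So 35β ≥ 33, i.e. β ≥ 33/35.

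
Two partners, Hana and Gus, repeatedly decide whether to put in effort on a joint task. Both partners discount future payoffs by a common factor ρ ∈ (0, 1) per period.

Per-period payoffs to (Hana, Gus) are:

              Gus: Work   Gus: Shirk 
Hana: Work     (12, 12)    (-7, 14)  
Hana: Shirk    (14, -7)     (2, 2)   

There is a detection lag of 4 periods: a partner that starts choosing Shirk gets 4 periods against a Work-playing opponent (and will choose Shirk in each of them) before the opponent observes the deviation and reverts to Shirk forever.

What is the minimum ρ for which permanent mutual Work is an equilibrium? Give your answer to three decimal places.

0.639

Deviating for the 4 undetected periods gains 14−12 = 2 per period over cooperation, then loses 12−2 = 10 per period forever once punishment starts.
Gain: 2(1 + ρ + … + ρ^3); loss: 10·ρ^4/(1−ρ).
No profitable deviation ⇔ 2(1−ρ^4) ≤ 10·ρ^4, i.e. ρ^4 ≥ 2/(2+10) = 1/6.
Hence ρ ≥ (1/6)^(1/4) ≈ 0.639.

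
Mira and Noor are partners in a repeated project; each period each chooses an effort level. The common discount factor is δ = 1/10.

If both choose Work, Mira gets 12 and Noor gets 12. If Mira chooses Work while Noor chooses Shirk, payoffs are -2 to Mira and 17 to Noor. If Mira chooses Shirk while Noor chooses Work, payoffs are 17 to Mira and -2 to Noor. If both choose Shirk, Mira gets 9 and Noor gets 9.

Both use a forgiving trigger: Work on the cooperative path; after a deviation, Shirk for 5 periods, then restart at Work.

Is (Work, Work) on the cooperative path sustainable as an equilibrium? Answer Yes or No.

No

IC: δ+…+δ^5 ≥ (17−12)/(12−9) = 5/3.
At δ = 1/10: partial sum = 0.1111 < 1.6667. Cooperation not sustainable.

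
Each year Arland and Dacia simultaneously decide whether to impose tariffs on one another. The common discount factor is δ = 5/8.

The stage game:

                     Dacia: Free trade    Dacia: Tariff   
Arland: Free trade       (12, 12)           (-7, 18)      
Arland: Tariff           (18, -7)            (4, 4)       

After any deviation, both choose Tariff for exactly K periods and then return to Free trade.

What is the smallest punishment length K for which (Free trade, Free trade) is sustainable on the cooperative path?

Need Σ_{k=1}^{K} δ^k ≥ (18−12)/(12−4) = 0.7500 at δ = 5/8.
At K = 1 the sum is 0.6250 < 0.7500; at K = 2 it is 1.0156 ≥ 0.7500.
So the minimum punishment length is K = 2.

2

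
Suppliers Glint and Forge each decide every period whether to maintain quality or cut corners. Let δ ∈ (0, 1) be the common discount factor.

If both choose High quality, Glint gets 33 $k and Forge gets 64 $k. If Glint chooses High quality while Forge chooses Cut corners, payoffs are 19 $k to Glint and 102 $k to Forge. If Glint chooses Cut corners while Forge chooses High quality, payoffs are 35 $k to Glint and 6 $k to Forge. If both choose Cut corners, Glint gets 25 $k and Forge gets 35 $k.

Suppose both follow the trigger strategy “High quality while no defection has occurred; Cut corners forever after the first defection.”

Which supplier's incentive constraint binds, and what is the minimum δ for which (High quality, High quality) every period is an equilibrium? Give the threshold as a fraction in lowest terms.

Forge; δ ≥ 38/67

For Glint: deviation gain 35−33 = 2, per-period punishment loss 33−25 = 8. IC gives δ ≥ 2/10 = 1/5.
For Forge: gain 38, loss 29 per period, so δ ≥ 38/67.
The tighter constraint is Forge's, so cooperation needs δ ≥ 38/67.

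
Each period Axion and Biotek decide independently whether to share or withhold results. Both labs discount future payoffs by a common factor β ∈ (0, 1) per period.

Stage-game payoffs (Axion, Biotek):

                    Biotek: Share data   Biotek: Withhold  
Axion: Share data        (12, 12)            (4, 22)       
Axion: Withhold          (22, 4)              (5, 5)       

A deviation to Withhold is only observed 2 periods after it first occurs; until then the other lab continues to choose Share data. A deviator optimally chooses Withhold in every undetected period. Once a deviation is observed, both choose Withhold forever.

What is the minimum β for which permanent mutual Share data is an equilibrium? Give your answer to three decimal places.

A deviator earns 22 for 2 periods, then 5 forever; cooperating earns 12 forever. Multiplying the IC by (1−β):
12 ≥ 22(1−β^2) + 5β^2, so 17·β^2 ≥ 10 and β^2 ≥ 10/17.
β ≥ (10/17)^(1/2) ≈ 0.767.

0.767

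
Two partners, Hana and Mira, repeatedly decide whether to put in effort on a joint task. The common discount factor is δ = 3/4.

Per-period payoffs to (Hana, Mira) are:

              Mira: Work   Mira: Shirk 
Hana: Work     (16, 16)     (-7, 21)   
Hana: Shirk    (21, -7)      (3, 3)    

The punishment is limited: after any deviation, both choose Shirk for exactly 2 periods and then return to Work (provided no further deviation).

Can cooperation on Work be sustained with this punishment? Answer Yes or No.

Comparing payoff streams over the 3 periods until play realigns: cooperate → 16(1+δ+…+δ^2); deviate → 21 + 3(δ+…+δ^2).
Cooperation is sustained iff (16−3)(δ+…+δ^2) ≥ 21−16.
δ+…+δ^2 = 3/4·(1−(3/4)^2)/(1−3/4) = 1.3125, and (21−16)/(16−3) = 0.3846.
1.3125 ≥ 0.3846, so cooperation is sustainable.

Yes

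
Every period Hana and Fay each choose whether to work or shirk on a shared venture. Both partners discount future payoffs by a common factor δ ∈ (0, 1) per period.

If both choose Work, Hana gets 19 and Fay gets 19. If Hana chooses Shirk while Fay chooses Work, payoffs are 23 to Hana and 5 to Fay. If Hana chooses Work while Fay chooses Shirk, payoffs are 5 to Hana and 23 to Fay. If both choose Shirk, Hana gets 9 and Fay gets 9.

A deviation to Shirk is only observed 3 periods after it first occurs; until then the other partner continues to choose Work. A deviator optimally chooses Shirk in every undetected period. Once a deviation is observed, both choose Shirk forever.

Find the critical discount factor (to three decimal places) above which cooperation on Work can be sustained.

Deviating for the 3 undetected periods gains 23−19 = 4 per period over cooperation, then loses 19−9 = 10 per period forever once punishment starts.
Gain: 4(1 + δ + … + δ^2); loss: 10·δ^3/(1−δ).
No profitable deviation ⇔ 4(1−δ^3) ≤ 10·δ^3, i.e. δ^3 ≥ 4/(4+10) = 2/7.
Hence δ ≥ (2/7)^(1/3) ≈ 0.659.

0.659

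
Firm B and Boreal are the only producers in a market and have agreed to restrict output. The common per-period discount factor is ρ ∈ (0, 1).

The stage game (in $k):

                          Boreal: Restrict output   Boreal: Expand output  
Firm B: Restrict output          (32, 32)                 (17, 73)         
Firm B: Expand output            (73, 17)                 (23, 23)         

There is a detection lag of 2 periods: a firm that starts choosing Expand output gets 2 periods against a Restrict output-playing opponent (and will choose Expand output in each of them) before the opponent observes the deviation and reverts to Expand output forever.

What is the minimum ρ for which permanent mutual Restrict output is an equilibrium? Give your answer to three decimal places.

0.906

The best deviation is to choose Expand output for all 2 undetected periods, earning 73 each, then 23 forever once detected.
Deviation value: 73(1−ρ^2)/(1−ρ) + 23ρ^2/(1−ρ); cooperation value: 32/(1−ρ).
IC: 32 ≥ 73(1−ρ^2) + 23ρ^2 = 73 − 50ρ^2.
So ρ^2 ≥ 41/50, giving ρ ≥ (41/50)^(1/2) ≈ 0.906.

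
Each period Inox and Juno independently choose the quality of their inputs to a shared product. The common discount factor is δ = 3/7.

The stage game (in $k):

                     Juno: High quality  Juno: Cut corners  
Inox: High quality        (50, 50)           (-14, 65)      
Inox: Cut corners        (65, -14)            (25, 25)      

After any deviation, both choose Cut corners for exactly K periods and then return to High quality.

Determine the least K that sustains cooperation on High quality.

No profitable deviation requires (50−25)(δ+…+δ^K) ≥ 65−50, i.e. δ+…+δ^K ≥ 3/5 ≈ 0.6000.
With δ = 3/7, the partial sums are K=1: 0.4286, K=2: 0.6122.
K = 2 is the first length at which the sum reaches 0.6000.

2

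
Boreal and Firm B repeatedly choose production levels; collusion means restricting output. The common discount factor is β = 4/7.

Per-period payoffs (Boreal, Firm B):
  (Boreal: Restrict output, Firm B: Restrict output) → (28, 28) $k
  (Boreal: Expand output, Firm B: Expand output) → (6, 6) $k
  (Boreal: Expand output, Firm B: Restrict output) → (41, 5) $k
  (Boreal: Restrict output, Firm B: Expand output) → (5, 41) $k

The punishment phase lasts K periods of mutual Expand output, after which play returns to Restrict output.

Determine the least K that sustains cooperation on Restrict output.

No profitable deviation requires (28−6)(β+…+β^K) ≥ 41−28, i.e. β+…+β^K ≥ 13/22 ≈ 0.5909.
With β = 4/7, the partial sums are K=1: 0.5714, K=2: 0.8980.
K = 2 is the first length at which the sum reaches 0.5909.

2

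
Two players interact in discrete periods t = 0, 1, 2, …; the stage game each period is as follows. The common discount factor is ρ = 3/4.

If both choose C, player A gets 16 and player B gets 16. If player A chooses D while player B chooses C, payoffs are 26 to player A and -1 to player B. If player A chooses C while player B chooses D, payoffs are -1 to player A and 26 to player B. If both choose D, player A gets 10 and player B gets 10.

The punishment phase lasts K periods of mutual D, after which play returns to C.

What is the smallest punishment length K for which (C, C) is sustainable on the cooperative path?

3

IC: ρ(1−ρ^K)/(1−ρ) ≥ (26−16)/(16−10) = 5/3.
With ρ = 3/4: need 1 − ρ^K ≥ 5/3·(1−3/4)/(3/4), i.e. ρ^K ≤ 0.4444.
Since (3/4)^2 = 0.5625 and (3/4)^3 = 0.4219, the smallest such K is 3.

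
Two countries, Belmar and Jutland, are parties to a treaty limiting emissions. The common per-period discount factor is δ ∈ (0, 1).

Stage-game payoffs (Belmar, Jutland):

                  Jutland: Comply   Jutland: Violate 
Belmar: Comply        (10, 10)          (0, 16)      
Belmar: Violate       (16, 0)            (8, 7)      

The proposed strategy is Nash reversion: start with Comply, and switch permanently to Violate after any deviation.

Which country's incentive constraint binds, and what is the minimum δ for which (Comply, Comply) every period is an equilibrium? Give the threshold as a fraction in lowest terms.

Belmar's threshold: (16−10)/(16−8) = 3/4.
Jutland's threshold: (16−10)/(16−7) = 2/3.
3/4 > 2/3, so Belmar binds and δ* = 3/4.

Belmar; δ ≥ 3/4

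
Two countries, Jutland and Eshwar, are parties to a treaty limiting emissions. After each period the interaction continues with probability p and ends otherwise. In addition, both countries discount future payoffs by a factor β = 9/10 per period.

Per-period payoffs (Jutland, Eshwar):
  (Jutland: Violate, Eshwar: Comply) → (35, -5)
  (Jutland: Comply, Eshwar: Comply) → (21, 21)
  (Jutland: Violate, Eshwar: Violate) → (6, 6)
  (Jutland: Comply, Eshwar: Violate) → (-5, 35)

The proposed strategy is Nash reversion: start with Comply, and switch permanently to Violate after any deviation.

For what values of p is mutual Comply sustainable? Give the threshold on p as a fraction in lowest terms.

With continuation probability p and discount β, the effective per-period discount factor is βp.
Grim-trigger IC: βp ≥ (35−21)/(35−6) = 14/29.
So p ≥ (14/29)/(9/10) = 140/261.

140/261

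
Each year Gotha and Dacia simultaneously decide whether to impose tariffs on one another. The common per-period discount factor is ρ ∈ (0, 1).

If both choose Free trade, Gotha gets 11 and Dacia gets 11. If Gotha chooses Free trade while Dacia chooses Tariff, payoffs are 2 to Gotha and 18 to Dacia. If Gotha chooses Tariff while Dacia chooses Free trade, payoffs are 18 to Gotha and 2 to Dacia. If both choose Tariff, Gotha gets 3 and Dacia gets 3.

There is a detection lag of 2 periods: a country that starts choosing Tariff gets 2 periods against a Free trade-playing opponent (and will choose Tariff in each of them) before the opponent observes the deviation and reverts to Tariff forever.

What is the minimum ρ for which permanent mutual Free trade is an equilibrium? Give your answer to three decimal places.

A deviator earns 18 for 2 periods, then 3 forever; cooperating earns 11 forever. Multiplying the IC by (1−ρ):
11 ≥ 18(1−ρ^2) + 3ρ^2, so 15·ρ^2 ≥ 7 and ρ^2 ≥ 7/15.
ρ ≥ (7/15)^(1/2) ≈ 0.683.

0.683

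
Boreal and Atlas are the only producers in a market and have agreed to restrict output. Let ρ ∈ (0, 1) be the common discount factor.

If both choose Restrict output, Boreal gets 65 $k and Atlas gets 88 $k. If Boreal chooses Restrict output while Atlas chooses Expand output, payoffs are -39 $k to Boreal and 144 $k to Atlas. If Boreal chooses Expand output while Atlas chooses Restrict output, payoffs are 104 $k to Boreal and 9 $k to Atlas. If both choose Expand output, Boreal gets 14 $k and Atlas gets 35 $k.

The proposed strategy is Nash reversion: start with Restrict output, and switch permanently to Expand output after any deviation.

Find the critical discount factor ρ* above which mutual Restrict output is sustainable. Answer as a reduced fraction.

56/109

Boreal: cooperation gives 65 each period; deviation gives 104 once then 14 forever.
  65/(1−ρ) ≥ 104 + 14ρ/(1−ρ) ⇒ ρ ≥ 39/90 = 13/30.
Atlas: cooperation gives 88 each period; deviation gives 144 once then 35 forever.
  ρ ≥ 56/109.
Both must hold, so the binding constraint is Atlas's: ρ ≥ 56/109.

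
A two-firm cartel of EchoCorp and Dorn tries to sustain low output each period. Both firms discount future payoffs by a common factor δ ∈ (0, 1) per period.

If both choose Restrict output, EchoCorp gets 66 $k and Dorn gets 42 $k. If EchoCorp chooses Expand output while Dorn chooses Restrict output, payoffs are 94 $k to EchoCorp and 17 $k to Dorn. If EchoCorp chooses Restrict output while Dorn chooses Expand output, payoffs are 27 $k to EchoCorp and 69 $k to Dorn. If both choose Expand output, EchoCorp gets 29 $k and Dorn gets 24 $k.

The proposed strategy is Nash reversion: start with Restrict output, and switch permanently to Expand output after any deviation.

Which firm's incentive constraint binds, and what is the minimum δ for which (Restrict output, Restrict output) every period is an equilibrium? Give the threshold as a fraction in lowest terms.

Dorn; δ ≥ 3/5

EchoCorp's threshold: (94−66)/(94−29) = 28/65.
Dorn's threshold: (69−42)/(69−24) = 3/5.
28/65 < 3/5, so Dorn binds and δ* = 3/5.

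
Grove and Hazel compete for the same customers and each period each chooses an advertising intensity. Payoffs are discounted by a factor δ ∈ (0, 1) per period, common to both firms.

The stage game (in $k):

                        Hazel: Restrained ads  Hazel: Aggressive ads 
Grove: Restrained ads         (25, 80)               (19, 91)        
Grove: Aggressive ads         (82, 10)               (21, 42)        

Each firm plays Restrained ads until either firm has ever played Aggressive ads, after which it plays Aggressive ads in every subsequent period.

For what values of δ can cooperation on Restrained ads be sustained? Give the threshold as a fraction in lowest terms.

Grove: cooperation gives 25 each period; deviation gives 82 once then 21 forever.
  25/(1−δ) ≥ 82 + 21δ/(1−δ) ⇒ δ ≥ 57/61.
Hazel: cooperation gives 80 each period; deviation gives 91 once then 42 forever.
  δ ≥ 11/49.
Both must hold, so the binding constraint is Grove's: δ ≥ 57/61.

57/61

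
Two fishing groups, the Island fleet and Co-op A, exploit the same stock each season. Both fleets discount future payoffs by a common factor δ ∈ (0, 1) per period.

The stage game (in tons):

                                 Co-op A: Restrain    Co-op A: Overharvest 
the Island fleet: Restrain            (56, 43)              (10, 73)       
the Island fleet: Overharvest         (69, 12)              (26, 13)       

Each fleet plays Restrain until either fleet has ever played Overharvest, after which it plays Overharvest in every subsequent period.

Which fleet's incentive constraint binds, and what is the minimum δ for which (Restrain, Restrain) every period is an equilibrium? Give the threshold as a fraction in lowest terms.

Co-op A; δ ≥ 1/2

the Island fleet's threshold: (69−56)/(69−26) = 13/43.
Co-op A's threshold: (73−43)/(73−13) = 1/2.
13/43 < 1/2, so Co-op A binds and δ* = 1/2.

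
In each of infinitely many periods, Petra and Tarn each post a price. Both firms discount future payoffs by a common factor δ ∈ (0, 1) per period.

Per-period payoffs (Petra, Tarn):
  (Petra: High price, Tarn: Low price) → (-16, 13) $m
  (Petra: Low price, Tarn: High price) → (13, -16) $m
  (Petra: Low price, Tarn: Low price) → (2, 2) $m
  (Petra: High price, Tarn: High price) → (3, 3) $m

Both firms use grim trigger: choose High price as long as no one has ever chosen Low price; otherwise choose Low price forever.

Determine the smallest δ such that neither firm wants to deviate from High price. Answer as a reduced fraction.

One-period gain from deviating is 13 − 3 = 10. The loss is 3 − 2 = 1 in every subsequent period, with present value 1·δ/(1−δ).
Deviation is unprofitable when 1·δ/(1−δ) ≥ 10, i.e. δ/(1−δ) ≥ 10.
Equivalently δ ≥ 10/(10+1) = 10/11.

10/11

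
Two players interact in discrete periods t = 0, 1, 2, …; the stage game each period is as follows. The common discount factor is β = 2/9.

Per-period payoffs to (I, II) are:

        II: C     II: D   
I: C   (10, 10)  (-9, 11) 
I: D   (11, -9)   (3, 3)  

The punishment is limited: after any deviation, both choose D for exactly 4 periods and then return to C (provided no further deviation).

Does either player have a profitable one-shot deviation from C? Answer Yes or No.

IC: β+…+β^4 ≥ (11−10)/(10−3) = 1/7.
At β = 2/9: partial sum = 0.2850 ≥ 0.1429. Cooperation sustainable.

No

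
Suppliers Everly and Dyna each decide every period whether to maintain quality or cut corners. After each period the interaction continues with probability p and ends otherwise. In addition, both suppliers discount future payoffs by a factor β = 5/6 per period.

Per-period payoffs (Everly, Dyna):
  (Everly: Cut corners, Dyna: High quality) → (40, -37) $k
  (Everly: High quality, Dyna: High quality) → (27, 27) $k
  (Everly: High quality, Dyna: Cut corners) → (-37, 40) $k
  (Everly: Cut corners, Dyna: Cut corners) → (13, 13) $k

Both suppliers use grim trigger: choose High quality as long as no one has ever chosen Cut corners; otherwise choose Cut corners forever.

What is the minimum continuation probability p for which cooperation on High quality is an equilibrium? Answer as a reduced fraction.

26/45

With continuation probability p and discount β, the effective per-period discount factor is βp.
Grim-trigger IC: βp ≥ (40−27)/(40−13) = 13/27.
So p ≥ (13/27)/(5/6) = 26/45.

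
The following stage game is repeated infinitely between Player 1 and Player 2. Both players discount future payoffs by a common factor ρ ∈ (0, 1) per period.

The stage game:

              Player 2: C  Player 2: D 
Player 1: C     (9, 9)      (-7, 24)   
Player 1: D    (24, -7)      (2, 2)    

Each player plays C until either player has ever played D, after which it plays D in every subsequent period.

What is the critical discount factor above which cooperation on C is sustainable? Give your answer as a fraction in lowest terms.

One-period gain from deviating is 24 − 9 = 15. The loss is 9 − 2 = 7 in every subsequent period, with present value 7·ρ/(1−ρ).
Deviation is unprofitable when 7·ρ/(1−ρ) ≥ 15, i.e. ρ/(1−ρ) ≥ 15/7.
Equivalently ρ ≥ 15/(15+7) = 15/22.

15/22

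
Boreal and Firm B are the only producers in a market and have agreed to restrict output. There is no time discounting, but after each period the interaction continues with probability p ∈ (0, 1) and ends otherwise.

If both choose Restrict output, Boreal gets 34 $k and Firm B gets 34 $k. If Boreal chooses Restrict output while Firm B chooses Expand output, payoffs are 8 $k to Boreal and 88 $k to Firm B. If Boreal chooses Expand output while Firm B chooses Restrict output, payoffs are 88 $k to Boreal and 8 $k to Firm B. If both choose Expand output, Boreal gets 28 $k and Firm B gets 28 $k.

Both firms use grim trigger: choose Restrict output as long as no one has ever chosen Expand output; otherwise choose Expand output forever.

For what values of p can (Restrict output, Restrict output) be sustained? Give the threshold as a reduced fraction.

9/10

With no time discounting, the continuation probability p plays the role of the discount factor.
Grim-trigger IC: 34/(1−p) ≥ 88 + 28p/(1−p) ⇒ p ≥ (88−34)/(88−28) = 9/10.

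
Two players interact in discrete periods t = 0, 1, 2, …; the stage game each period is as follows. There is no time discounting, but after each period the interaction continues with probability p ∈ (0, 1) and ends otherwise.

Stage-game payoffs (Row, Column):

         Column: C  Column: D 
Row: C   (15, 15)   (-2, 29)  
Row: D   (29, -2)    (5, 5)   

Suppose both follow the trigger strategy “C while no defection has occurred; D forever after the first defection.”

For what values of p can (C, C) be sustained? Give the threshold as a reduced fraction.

Expected cooperation value is 15 + p·15 + p²·15 + … = 15/(1−p); deviation gives 29 + p·5/(1−p).
15 ≥ 29(1−p) + 5p ⇒ 24p ≥ 14 ⇒ p ≥ 14/24 = 7/12.

7/12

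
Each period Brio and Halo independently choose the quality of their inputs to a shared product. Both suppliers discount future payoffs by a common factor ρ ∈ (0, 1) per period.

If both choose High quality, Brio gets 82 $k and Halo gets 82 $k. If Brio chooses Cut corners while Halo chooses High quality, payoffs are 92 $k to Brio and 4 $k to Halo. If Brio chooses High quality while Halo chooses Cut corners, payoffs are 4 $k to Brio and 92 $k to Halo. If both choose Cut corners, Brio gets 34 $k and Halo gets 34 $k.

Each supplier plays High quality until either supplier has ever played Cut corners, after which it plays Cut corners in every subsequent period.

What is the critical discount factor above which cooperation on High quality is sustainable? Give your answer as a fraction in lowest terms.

5/29

Under grim trigger the critical discount factor is (T−C)/(T−P) with T = 92, C = 82, P = 34.
ρ* = (92−82)/(92−34) = 10/58 = 5/29.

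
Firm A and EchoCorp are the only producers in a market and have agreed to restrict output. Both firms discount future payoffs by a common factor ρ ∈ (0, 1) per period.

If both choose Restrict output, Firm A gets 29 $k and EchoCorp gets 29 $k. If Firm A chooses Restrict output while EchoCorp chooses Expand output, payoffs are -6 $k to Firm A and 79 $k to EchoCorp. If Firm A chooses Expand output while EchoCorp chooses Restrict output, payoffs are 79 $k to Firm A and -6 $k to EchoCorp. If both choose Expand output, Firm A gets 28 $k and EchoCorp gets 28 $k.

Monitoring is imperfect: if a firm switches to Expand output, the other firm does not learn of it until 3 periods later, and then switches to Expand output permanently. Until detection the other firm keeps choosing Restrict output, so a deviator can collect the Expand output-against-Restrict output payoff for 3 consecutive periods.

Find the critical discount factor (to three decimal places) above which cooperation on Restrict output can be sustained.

A deviator earns 79 for 3 periods, then 28 forever; cooperating earns 29 forever. Multiplying the IC by (1−ρ):
29 ≥ 79(1−ρ^3) + 28ρ^3, so 51·ρ^3 ≥ 50 and ρ^3 ≥ 50/51.
ρ ≥ (50/51)^(1/3) ≈ 0.993.

0.993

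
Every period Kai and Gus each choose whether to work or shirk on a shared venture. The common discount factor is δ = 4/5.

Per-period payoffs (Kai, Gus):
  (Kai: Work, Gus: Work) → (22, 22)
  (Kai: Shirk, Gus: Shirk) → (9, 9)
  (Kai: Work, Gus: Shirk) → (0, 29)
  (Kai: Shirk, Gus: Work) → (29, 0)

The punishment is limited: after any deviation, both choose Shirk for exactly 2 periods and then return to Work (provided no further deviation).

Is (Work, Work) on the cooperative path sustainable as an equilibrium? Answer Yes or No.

IC: δ+…+δ^2 ≥ (29−22)/(22−9) = 7/13.
At δ = 4/5: partial sum = 1.4400 ≥ 0.5385. Cooperation sustainable.

Yes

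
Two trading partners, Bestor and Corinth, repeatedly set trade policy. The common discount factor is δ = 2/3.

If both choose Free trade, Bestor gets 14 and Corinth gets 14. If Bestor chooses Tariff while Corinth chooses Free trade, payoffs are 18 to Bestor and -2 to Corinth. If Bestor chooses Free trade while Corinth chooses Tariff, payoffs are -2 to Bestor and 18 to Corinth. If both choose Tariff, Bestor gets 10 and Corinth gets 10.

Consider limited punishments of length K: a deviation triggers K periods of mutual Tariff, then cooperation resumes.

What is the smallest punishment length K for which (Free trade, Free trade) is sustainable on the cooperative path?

IC: δ(1−δ^K)/(1−δ) ≥ (18−14)/(14−10) = 1.
With δ = 2/3: need 1 − δ^K ≥ 1·(1−2/3)/(2/3), i.e. δ^K ≤ 0.5000.
Since (2/3)^1 = 0.6667 and (2/3)^2 = 0.4444, the smallest such K is 2.

2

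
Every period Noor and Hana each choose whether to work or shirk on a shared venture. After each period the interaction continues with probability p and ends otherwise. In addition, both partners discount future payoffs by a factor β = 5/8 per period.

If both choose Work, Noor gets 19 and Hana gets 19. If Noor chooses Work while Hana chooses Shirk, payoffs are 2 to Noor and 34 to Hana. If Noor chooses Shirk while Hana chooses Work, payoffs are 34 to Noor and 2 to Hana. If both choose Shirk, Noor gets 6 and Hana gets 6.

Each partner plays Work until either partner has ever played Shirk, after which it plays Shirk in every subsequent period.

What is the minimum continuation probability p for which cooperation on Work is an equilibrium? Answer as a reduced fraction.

With continuation probability p and discount β, the effective per-period discount factor is βp.
Grim-trigger IC: βp ≥ (34−19)/(34−6) = 15/28.
So p ≥ (15/28)/(5/8) = 6/7.

6/7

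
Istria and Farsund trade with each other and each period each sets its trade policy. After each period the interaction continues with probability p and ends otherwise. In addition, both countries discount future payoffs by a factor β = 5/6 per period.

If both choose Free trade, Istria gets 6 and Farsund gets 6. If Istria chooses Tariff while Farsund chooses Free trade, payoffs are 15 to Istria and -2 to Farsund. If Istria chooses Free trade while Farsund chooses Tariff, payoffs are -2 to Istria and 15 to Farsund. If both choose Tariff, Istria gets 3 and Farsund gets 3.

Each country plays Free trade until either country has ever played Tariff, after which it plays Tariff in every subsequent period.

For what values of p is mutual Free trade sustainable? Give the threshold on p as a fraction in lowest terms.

9/10

With continuation probability p and discount β, the effective per-period discount factor is βp.
Grim-trigger IC: βp ≥ (15−6)/(15−3) = 3/4.
So p ≥ (3/4)/(5/6) = 9/10.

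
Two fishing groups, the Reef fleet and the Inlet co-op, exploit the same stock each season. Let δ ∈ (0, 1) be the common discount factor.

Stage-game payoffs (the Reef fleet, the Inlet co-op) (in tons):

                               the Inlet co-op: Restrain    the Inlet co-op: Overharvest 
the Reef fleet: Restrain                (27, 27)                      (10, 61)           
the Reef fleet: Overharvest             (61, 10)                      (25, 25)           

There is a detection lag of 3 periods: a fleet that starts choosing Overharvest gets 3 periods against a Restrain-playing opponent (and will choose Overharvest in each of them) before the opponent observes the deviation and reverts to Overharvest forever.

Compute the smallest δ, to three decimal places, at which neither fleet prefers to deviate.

0.981

A deviator earns 61 for 3 periods, then 25 forever; cooperating earns 27 forever. Multiplying the IC by (1−δ):
27 ≥ 61(1−δ^3) + 25δ^3, so 36·δ^3 ≥ 34 and δ^3 ≥ 17/18.
δ ≥ (17/18)^(1/3) ≈ 0.981.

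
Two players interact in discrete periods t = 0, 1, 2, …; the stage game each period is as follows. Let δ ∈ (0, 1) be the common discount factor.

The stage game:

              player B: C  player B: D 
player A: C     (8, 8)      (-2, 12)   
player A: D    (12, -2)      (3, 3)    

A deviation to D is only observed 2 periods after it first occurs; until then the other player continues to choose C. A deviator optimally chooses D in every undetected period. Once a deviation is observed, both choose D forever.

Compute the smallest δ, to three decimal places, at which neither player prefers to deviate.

The best deviation is to choose D for all 2 undetected periods, earning 12 each, then 3 forever once detected.
Deviation value: 12(1−δ^2)/(1−δ) + 3δ^2/(1−δ); cooperation value: 8/(1−δ).
IC: 8 ≥ 12(1−δ^2) + 3δ^2 = 12 − 9δ^2.
So δ^2 ≥ 4/9, giving δ ≥ (4/9)^(1/2) ≈ 0.667.

0.667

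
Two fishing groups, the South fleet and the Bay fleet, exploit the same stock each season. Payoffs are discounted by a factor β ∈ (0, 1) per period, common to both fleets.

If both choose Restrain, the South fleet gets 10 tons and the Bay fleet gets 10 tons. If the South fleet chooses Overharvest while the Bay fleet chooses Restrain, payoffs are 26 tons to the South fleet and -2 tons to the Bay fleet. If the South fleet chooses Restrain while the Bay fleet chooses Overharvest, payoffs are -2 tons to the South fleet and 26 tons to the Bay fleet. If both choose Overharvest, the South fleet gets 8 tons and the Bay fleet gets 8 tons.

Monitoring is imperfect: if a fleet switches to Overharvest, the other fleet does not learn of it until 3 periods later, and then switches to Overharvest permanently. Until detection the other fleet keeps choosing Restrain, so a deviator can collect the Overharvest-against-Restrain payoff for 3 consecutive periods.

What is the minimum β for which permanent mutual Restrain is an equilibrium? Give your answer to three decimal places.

The best deviation is to choose Overharvest for all 3 undetected periods, earning 26 each, then 8 forever once detected.
Deviation value: 26(1−β^3)/(1−β) + 8β^3/(1−β); cooperation value: 10/(1−β).
IC: 10 ≥ 26(1−β^3) + 8β^3 = 26 − 18β^3.
So β^3 ≥ 16/18 = 8/9, giving β ≥ (8/9)^(1/3) ≈ 0.961.

0.961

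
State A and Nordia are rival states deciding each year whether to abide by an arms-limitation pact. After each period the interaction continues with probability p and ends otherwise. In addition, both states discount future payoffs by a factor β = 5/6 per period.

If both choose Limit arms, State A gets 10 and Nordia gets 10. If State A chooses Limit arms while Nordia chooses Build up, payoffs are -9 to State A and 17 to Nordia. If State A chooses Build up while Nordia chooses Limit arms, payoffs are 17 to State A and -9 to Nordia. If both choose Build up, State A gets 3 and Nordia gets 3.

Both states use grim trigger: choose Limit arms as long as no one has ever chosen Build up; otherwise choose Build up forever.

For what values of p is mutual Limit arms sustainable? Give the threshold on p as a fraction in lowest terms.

With continuation probability p and discount β, the effective per-period discount factor is βp.
Grim-trigger IC: βp ≥ (17−10)/(17−3) = 1/2.
So p ≥ (1/2)/(5/6) = 3/5.

3/5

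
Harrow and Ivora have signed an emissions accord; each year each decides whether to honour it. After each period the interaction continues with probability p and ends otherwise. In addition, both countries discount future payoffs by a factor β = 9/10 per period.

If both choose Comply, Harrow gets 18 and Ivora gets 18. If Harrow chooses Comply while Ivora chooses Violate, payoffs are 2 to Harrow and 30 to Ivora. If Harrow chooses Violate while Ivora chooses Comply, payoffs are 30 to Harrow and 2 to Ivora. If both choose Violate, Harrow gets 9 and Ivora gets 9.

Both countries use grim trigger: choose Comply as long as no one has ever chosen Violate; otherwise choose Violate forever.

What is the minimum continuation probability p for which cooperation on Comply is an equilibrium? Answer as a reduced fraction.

With continuation probability p and discount β, the effective per-period discount factor is βp.
Grim-trigger IC: βp ≥ (30−18)/(30−9) = 4/7.
So p ≥ (4/7)/(9/10) = 40/63.

40/63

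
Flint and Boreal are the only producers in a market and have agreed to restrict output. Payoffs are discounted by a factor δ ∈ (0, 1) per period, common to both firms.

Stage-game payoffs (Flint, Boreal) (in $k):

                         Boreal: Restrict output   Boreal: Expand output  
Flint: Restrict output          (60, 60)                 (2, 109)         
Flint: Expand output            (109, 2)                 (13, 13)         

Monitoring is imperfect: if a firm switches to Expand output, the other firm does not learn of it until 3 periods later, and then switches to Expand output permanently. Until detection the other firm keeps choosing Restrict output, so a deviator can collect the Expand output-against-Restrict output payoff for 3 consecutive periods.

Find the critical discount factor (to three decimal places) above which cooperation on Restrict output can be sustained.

Deviating for the 3 undetected periods gains 109−60 = 49 per period over cooperation, then loses 60−13 = 47 per period forever once punishment starts.
Gain: 49(1 + δ + … + δ^2); loss: 47·δ^3/(1−δ).
No profitable deviation ⇔ 49(1−δ^3) ≤ 47·δ^3, i.e. δ^3 ≥ 49/(49+47) = 49/96.
Hence δ ≥ (49/96)^(1/3) ≈ 0.799.

0.799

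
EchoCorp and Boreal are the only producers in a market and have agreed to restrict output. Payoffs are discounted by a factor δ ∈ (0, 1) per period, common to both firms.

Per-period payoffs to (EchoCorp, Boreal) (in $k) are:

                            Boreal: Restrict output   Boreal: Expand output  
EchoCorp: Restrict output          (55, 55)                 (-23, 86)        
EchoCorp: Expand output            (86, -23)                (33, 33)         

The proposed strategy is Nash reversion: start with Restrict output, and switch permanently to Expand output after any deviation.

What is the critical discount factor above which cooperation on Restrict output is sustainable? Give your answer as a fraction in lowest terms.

Cooperation forever yields 55 each period: 55/(1−δ).
Deviating yields 86 once, then 33 forever: 86 + 33δ/(1−δ).
No profitable deviation requires 55/(1−δ) ≥ 86 + 33δ/(1−δ).
Multiplying by (1−δ): 55 ≥ 86(1−δ) + 33δ = 86 − 53δ.
So 53δ ≥ 31, i.e. δ ≥ 31/53.

31/53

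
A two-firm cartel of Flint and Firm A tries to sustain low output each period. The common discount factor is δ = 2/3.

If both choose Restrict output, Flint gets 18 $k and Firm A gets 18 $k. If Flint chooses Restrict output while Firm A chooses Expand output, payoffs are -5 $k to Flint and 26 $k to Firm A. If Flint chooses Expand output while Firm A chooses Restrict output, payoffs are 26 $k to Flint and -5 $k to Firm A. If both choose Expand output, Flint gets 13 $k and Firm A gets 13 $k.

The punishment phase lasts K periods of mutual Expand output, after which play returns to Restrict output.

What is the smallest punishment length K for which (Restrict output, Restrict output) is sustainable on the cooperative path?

4

IC: δ(1−δ^K)/(1−δ) ≥ (26−18)/(18−13) = 8/5.
With δ = 2/3: need 1 − δ^K ≥ 8/5·(1−2/3)/(2/3), i.e. δ^K ≤ 0.2000.
Since (2/3)^3 = 0.2963 and (2/3)^4 = 0.1975, the smallest such K is 4.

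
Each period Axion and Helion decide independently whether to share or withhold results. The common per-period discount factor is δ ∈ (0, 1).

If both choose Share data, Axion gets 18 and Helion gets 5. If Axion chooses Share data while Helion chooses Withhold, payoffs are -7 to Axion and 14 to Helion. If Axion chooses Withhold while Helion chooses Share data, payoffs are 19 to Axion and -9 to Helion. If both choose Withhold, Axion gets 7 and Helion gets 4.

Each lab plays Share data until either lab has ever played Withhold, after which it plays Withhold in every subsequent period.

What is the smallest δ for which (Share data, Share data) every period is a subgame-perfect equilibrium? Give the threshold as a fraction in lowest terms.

9/10

Axion: cooperation gives 18 each period; deviation gives 19 once then 7 forever.
  18/(1−δ) ≥ 19 + 7δ/(1−δ) ⇒ δ ≥ 1/12.
Helion: cooperation gives 5 each period; deviation gives 14 once then 4 forever.
  δ ≥ 9/10.
Both must hold, so the binding constraint is Helion's: δ ≥ 9/10.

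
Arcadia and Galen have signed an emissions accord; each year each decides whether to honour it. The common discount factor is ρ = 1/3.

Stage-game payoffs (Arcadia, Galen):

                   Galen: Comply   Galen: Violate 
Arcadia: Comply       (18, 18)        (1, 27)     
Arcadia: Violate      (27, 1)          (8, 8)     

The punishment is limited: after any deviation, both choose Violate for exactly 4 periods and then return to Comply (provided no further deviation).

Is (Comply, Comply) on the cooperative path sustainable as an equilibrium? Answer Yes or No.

IC: ρ+…+ρ^4 ≥ (27−18)/(18−8) = 9/10.
At ρ = 1/3: partial sum = 0.4938 < 0.9000. Cooperation not sustainable.

No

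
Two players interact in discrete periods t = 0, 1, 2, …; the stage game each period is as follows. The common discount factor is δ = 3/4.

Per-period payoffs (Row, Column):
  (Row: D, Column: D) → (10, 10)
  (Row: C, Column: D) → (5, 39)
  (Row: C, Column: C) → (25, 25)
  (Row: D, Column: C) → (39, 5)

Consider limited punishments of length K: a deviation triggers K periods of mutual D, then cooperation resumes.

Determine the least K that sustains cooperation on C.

2

No profitable deviation requires (25−10)(δ+…+δ^K) ≥ 39−25, i.e. δ+…+δ^K ≥ 14/15 ≈ 0.9333.
With δ = 3/4, the partial sums are K=1: 0.7500, K=2: 1.3125.
K = 2 is the first length at which the sum reaches 0.9333.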